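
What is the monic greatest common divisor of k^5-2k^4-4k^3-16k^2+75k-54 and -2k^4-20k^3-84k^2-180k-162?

k^2+4k+9

Euclidean algorithm in ℚ[k]:
  k^5-2k^4-4k^3-16k^2+75k-54 = (-(1/2)k+6)(-2k^4-20k^3-84k^2-180k-162) + (74k^3+398k^2+1074k+918)
  -2k^4-20k^3-84k^2-180k-162 = (-(1/37)k-171/1369)(74k^3+398k^2+1074k+918) + (-(7200/1369)k^2-(28800/1369)k-64800/1369)
  74k^3+398k^2+1074k+918 = (-(50653/3600)k-23273/1200)(-(7200/1369)k^2-(28800/1369)k-64800/1369) + (0)
Last nonzero remainder: -(7200/1369)k^2-(28800/1369)k-64800/1369. Dividing through by -7200/1369 gives the monic gcd k^2+4k+9.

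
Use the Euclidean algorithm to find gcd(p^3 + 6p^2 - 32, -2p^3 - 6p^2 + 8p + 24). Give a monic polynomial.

Apply the Euclidean algorithm:
  p^3 + 6p^2 - 32 = (-1/2)(-2p^3 - 6p^2 + 8p + 24) + (3p^2 + 4p - 20)
  -2p^3 - 6p^2 + 8p + 24 = (-(2/3)p - 10/9)(3p^2 + 4p - 20) + (-(8/9)p + 16/9)
  3p^2 + 4p - 20 = (-(27/8)p - 45/4)(-(8/9)p + 16/9) + (0)
Last nonzero remainder: -(8/9)p + 16/9. Dividing through by -8/9 gives the monic gcd p - 2.

p - 2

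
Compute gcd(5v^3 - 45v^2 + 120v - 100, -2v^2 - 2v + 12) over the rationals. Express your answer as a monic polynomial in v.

v - 2

Repeated division with remainder:
  5v^3 - 45v^2 + 120v - 100 = (-(5/2)v + 25)(-2v^2 - 2v + 12) + (200v - 400)
  -2v^2 - 2v + 12 = (-(1/100)v - 3/100)(200v - 400) + (0)
Last nonzero remainder: 200v - 400. Dividing through by 200 gives the monic gcd v - 2.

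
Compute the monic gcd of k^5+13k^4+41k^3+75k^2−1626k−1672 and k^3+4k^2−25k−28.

Repeated division with remainder:
  k^5+13k^4+41k^3+75k^2−1626k−1672 = (k^2+9k+30)(k^3+4k^2−25k−28) + (208k^2−624k−832)
  k^3+4k^2−25k−28 = ((1/208)k+7/208)(208k^2−624k−832) + (0)
Last nonzero remainder: 208k^2−624k−832. Dividing through by 208 gives the monic gcd k^2−3k−4.

k^2−3k−4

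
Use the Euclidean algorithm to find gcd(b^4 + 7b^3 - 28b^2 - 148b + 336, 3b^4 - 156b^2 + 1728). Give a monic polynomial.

b^2 + 2b - 24

By polynomial division,
  b^4 + 7b^3 - 28b^2 - 148b + 336 = (1/3)(3b^4 - 156b^2 + 1728) + (7b^3 + 24b^2 - 148b - 240)
  3b^4 - 156b^2 + 1728 = ((3/7)b - 72/49)(7b^3 + 24b^2 - 148b - 240) + (-(2808/49)b^2 - (5616/49)b + 67392/49)
  7b^3 + 24b^2 - 148b - 240 = (-(343/2808)b - 245/1404)(-(2808/49)b^2 - (5616/49)b + 67392/49) + (0)
Last nonzero remainder: -(2808/49)b^2 - (5616/49)b + 67392/49. Dividing through by -2808/49 gives the monic gcd b^2 + 2b - 24.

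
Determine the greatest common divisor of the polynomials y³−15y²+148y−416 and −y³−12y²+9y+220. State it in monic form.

y−4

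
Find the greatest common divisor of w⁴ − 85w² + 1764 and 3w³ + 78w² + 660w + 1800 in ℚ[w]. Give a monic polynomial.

By polynomial division,
  w⁴ − 85w² + 1764 = ((1/3)w − 26/3)(3w³ + 78w² + 660w + 1800) + (371w² + 5120w + 17364)
  3w³ + 78w² + 660w + 1800 = ((3/371)w + 13578/137641)(371w² + 5120w + 17364) + ((1997568/137641)w + 11985408/137641)
  371w² + 5120w + 17364 = ((51064811/1997568)w + 199166527/998784)((1997568/137641)w + 11985408/137641) + (0)
Last nonzero remainder: (1997568/137641)w + 11985408/137641. Dividing through by 1997568/137641 gives the monic gcd w + 6.

w + 6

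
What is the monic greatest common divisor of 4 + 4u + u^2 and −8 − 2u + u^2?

Apply the Euclidean algorithm:
  u^2 + 4u + 4 = (u^2 − 2u − 8) + (6u + 12)
  u^2 − 2u − 8 = ((1/6)u − 2/3)(6u + 12) + (0)
Last nonzero remainder: 6u + 12. Dividing through by 6 gives the monic gcd u + 2.

2 + u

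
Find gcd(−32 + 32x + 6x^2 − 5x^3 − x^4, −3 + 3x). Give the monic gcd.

By polynomial division,
  −x^4 − 5x^3 + 6x^2 + 32x − 32 = (−(1/3)x^3 − 2x^2 + 32/3)(3x − 3) + (0)
Last nonzero remainder: 3x − 3. Dividing through by 3 gives the monic gcd x − 1.

−1 + x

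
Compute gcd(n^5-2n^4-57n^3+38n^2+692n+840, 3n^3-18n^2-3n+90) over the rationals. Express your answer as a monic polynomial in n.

Euclidean algorithm in ℚ[n]:
  n^5-2n^4-57n^3+38n^2+692n+840 = ((1/3)n^2+(4/3)n-32/3)(3n^3-18n^2-3n+90) + (-180n^2+540n+1800)
  3n^3-18n^2-3n+90 = (-(1/60)n+1/20)(-180n^2+540n+1800) + (0)
Last nonzero remainder: -180n^2+540n+1800. Dividing through by -180 gives the monic gcd n^2-3n-10.

n^2-3n-10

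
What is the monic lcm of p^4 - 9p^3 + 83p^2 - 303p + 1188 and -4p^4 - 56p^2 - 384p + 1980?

p^6 - 7p^5 + 50p^4 - 2p^3 - 663p^2 + 6921p - 17820

Repeated division with remainder:
  p^4 - 9p^3 + 83p^2 - 303p + 1188 = (-1/4)(-4p^4 - 56p^2 - 384p + 1980) + (-9p^3 + 69p^2 - 399p + 1683)
  -4p^4 - 56p^2 - 384p + 1980 = ((4/9)p + 92/27)(-9p^3 + 69p^2 - 399p + 1683) + (-(1024/9)p^2 + (2048/9)p - 11264/3)
  -9p^3 + 69p^2 - 399p + 1683 = ((81/1024)p - 459/1024)(-(1024/9)p^2 + (2048/9)p - 11264/3) + (0)
Last nonzero remainder: -(1024/9)p^2 + (2048/9)p - 11264/3. Dividing through by -1024/9 gives the monic gcd p^2 - 2p + 33.
Then lcm(f, g) = f·g / gcd(f, g); expanding and making the result monic gives the answer.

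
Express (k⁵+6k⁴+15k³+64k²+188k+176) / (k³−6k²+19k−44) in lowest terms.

(k³+8k²+20k+16)/(k−4)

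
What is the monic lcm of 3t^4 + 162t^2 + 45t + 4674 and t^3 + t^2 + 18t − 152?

t^5 − 4t^4 + 54t^3 − 201t^2 + 1498t − 6232

By polynomial division,
  3t^4 + 162t^2 + 45t + 4674 = (3t − 3)(t^3 + t^2 + 18t − 152) + (111t^2 + 555t + 4218)
  t^3 + t^2 + 18t − 152 = ((1/111)t − 4/111)(111t^2 + 555t + 4218) + (0)
Last nonzero remainder: 111t^2 + 555t + 4218. Dividing through by 111 gives the monic gcd t^2 + 5t + 38.
Then lcm(f, g) = f·g / gcd(f, g); expanding and making the result monic gives the answer.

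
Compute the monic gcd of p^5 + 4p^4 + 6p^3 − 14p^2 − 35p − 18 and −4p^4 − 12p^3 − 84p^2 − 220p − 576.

p^2 + 4p + 9

By polynomial division,
  p^5 + 4p^4 + 6p^3 − 14p^2 − 35p − 18 = (−(1/4)p − 1/4)(−4p^4 − 12p^3 − 84p^2 − 220p − 576) + (−18p^3 − 90p^2 − 234p − 162)
  −4p^4 − 12p^3 − 84p^2 − 220p − 576 = ((2/9)p − 4/9)(−18p^3 − 90p^2 − 234p − 162) + (−72p^2 − 288p − 648)
  −18p^3 − 90p^2 − 234p − 162 = ((1/4)p + 1/4)(−72p^2 − 288p − 648) + (0)
Last nonzero remainder: −72p^2 − 288p − 648. Dividing through by −72 gives the monic gcd p^2 + 4p + 9.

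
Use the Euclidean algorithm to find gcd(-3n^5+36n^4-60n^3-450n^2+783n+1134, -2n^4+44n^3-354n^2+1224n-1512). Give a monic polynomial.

n^3-16n^2+81n-126

Repeated division with remainder:
  -3n^5+36n^4-60n^3-450n^2+783n+1134 = ((3/2)n+15)(-2n^4+44n^3-354n^2+1224n-1512) + (-189n^3+3024n^2-15309n+23814)
  -2n^4+44n^3-354n^2+1224n-1512 = ((2/189)n-4/63)(-189n^3+3024n^2-15309n+23814) + (0)
Last nonzero remainder: -189n^3+3024n^2-15309n+23814. Dividing through by -189 gives the monic gcd n^3-16n^2+81n-126.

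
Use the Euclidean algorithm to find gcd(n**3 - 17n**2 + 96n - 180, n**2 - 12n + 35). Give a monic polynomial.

Repeated division with remainder:
  n**3 - 17n**2 + 96n - 180 = (n - 5)(n**2 - 12n + 35) + (n - 5)
  n**2 - 12n + 35 = (n - 7)(n - 5) + (0)
The last nonzero remainder n - 5 is already monic.

n - 5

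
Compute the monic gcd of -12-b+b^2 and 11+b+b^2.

By polynomial division,
  b^2-b-12 = (b^2+b+11) + (-2b-23)
  b^2+b+11 = (-(1/2)b+21/4)(-2b-23) + (527/4)
  -2b-23 = (-(8/527)b-92/527)(527/4) + (0)
The last nonzero remainder is the constant 527/4, so the polynomials are coprime and gcd = 1.

1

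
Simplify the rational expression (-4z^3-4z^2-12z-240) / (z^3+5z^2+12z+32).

By polynomial division,
  -4z^3-4z^2-12z-240 = (-4)(z^3+5z^2+12z+32) + (16z^2+36z-112)
  z^3+5z^2+12z+32 = ((1/16)z+11/64)(16z^2+36z-112) + ((205/16)z+205/4)
  16z^2+36z-112 = ((256/205)z-448/205)((205/16)z+205/4) + (0)
Last nonzero remainder: (205/16)z+205/4. Dividing through by 205/16 gives the monic gcd z+4.
Cancel z+4 from numerator and denominator to get the reduced form.

(-4z^2+12z-60)/(z^2+z+8)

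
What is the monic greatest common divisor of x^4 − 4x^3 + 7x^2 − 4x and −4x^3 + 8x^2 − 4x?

Apply the Euclidean algorithm:
  x^4 − 4x^3 + 7x^2 − 4x = (−(1/4)x + 1/2)(−4x^3 + 8x^2 − 4x) + (2x^2 − 2x)
  −4x^3 + 8x^2 − 4x = (−2x + 2)(2x^2 − 2x) + (0)
Last nonzero remainder: 2x^2 − 2x. Dividing through by 2 gives the monic gcd x^2 − x.

x^2 − x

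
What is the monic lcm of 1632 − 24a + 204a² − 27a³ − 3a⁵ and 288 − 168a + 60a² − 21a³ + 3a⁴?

1632 − 568a + 212a² − 95a³ + 9a⁴ − 3a⁵ + a⁶

Repeated division with remainder:
  −3a⁵ − 27a³ + 204a² − 24a + 1632 = (−a − 7)(3a⁴ − 21a³ + 60a² − 168a + 288) + (−114a³ + 456a² − 912a + 3648)
  3a⁴ − 21a³ + 60a² − 168a + 288 = (−(1/38)a + 3/38)(−114a³ + 456a² − 912a + 3648) + (0)
Last nonzero remainder: −114a³ + 456a² − 912a + 3648. Dividing through by −114 gives the monic gcd a³ − 4a² + 8a − 32.
Then lcm(f, g) = f·g / gcd(f, g); expanding and making the result monic gives the answer.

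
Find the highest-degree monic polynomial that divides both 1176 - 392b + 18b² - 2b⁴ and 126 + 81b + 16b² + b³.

Repeated division with remainder:
  -2b⁴ + 18b² - 392b + 1176 = (-2b + 32)(b³ + 16b² + 81b + 126) + (-332b² - 2732b - 2856)
  b³ + 16b² + 81b + 126 = (-(1/332)b - 645/27556)(-332b² - 2732b - 2856) + ((58212/6889)b + 407484/6889)
  -332b² - 2732b - 2856 = (-(571787/14553)b - 234226/4851)((58212/6889)b + 407484/6889) + (0)
Last nonzero remainder: (58212/6889)b + 407484/6889. Dividing through by 58212/6889 gives the monic gcd b + 7.

7 + b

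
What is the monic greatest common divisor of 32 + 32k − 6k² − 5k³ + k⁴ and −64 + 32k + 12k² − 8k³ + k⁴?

32 − 6k² + k³

Repeated division with remainder:
  k⁴ − 5k³ − 6k² + 32k + 32 = (k⁴ − 8k³ + 12k² + 32k − 64) + (3k³ − 18k² + 96)
  k⁴ − 8k³ + 12k² + 32k − 64 = ((1/3)k − 2/3)(3k³ − 18k² + 96) + (0)
Last nonzero remainder: 3k³ − 18k² + 96. Dividing through by 3 gives the monic gcd k³ − 6k² + 32.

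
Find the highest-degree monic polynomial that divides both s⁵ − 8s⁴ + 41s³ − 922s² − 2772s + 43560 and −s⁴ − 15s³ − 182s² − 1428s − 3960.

s³ + 9s² + 128s + 660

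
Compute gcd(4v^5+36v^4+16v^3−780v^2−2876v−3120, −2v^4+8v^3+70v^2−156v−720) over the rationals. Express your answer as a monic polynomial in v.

v^3+2v^2−23v−60

Apply the Euclidean algorithm:
  4v^5+36v^4+16v^3−780v^2−2876v−3120 = (−2v−26)(−2v^4+8v^3+70v^2−156v−720) + (364v^3+728v^2−8372v−21840)
  −2v^4+8v^3+70v^2−156v−720 = (−(1/182)v+3/91)(364v^3+728v^2−8372v−21840) + (0)
Last nonzero remainder: 364v^3+728v^2−8372v−21840. Dividing through by 364 gives the monic gcd v^3+2v^2−23v−60.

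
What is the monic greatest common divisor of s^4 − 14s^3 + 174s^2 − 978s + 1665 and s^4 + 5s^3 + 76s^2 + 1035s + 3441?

s^2 − 6s + 111

Euclidean algorithm in ℚ[s]:
  s^4 − 14s^3 + 174s^2 − 978s + 1665 = (s^4 + 5s^3 + 76s^2 + 1035s + 3441) + (−19s^3 + 98s^2 − 2013s − 1776)
  s^4 + 5s^3 + 76s^2 + 1035s + 3441 = (−(1/19)s − 193/361)(−19s^3 + 98s^2 − 2013s − 1776) + ((8103/361)s^2 − (48618/361)s + 899433/361)
  −19s^3 + 98s^2 − 2013s − 1776 = (−(6859/8103)s − 5776/8103)((8103/361)s^2 − (48618/361)s + 899433/361) + (0)
Last nonzero remainder: (8103/361)s^2 − (48618/361)s + 899433/361. Dividing through by 8103/361 gives the monic gcd s^2 − 6s + 111.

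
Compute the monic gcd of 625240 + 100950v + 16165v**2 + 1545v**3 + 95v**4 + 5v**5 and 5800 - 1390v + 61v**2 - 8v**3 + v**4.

116 + 7v + v**2

By polynomial division,
  5v**5 + 95v**4 + 1545v**3 + 16165v**2 + 100950v + 625240 = (5v + 135)(v**4 - 8v**3 + 61v**2 - 1390v + 5800) + (2320v**3 + 14880v**2 + 259600v - 157760)
  v**4 - 8v**3 + 61v**2 - 1390v + 5800 = ((1/2320)v - 209/33640)(2320v**3 + 14880v**2 + 259600v - 157760) + ((34944/841)v**2 + (244608/841)v + 139776/29)
  2320v**3 + 14880v**2 + 259600v - 157760 = ((121945/2184)v - 71485/2184)((34944/841)v**2 + (244608/841)v + 139776/29) + (0)
Last nonzero remainder: (34944/841)v**2 + (244608/841)v + 139776/29. Dividing through by 34944/841 gives the monic gcd v**2 + 7v + 116.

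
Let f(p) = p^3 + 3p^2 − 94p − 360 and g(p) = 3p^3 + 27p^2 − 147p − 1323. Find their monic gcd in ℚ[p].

Repeated division with remainder:
  p^3 + 3p^2 − 94p − 360 = (1/3)(3p^3 + 27p^2 − 147p − 1323) + (−6p^2 − 45p + 81)
  3p^3 + 27p^2 − 147p − 1323 = (−(1/2)p − 3/4)(−6p^2 − 45p + 81) + (−(561/4)p − 5049/4)
  −6p^2 − 45p + 81 = ((8/187)p − 12/187)(−(561/4)p − 5049/4) + (0)
Last nonzero remainder: −(561/4)p − 5049/4. Dividing through by −561/4 gives the monic gcd p + 9.

p + 9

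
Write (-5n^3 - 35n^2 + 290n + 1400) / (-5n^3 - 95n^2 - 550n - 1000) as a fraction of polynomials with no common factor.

Euclidean algorithm in ℚ[n]:
  -5n^3 - 35n^2 + 290n + 1400 = (-5n^3 - 95n^2 - 550n - 1000) + (60n^2 + 840n + 2400)
  -5n^3 - 95n^2 - 550n - 1000 = (-(1/12)n - 5/12)(60n^2 + 840n + 2400) + (0)
Last nonzero remainder: 60n^2 + 840n + 2400. Dividing through by 60 gives the monic gcd n^2 + 14n + 40.
Cancel n^2 + 14n + 40 from numerator and denominator to get the reduced form.

(n - 7)/(n + 5)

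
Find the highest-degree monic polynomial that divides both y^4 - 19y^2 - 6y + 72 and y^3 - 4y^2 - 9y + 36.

By polynomial division,
  y^4 - 19y^2 - 6y + 72 = (y + 4)(y^3 - 4y^2 - 9y + 36) + (6y^2 - 6y - 72)
  y^3 - 4y^2 - 9y + 36 = ((1/6)y - 1/2)(6y^2 - 6y - 72) + (0)
Last nonzero remainder: 6y^2 - 6y - 72. Dividing through by 6 gives the monic gcd y^2 - y - 12.

y^2 - y - 12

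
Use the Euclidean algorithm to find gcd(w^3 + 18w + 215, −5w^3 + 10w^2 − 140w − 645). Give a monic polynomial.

w^2 − 5w + 43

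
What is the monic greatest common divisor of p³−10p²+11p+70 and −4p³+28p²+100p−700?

Apply the Euclidean algorithm:
  p³−10p²+11p+70 = (−1/4)(−4p³+28p²+100p−700) + (−3p²+36p−105)
  −4p³+28p²+100p−700 = ((4/3)p+20/3)(−3p²+36p−105) + (0)
Last nonzero remainder: −3p²+36p−105. Dividing through by −3 gives the monic gcd p²−12p+35.

p²−12p+35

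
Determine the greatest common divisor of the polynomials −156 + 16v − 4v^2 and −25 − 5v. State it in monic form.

Apply the Euclidean algorithm:
  −4v^2 + 16v − 156 = ((4/5)v − 36/5)(−5v − 25) + (−336)
  −5v − 25 = ((5/336)v + 25/336)(−336) + (0)
The last nonzero remainder is the constant −336, so the polynomials are coprime and gcd = 1.

1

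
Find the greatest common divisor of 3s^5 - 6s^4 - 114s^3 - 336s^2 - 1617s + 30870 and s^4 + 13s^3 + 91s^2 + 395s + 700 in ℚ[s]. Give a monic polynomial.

s^2 + 4s + 35

Apply the Euclidean algorithm:
  3s^5 - 6s^4 - 114s^3 - 336s^2 - 1617s + 30870 = (3s - 45)(s^4 + 13s^3 + 91s^2 + 395s + 700) + (198s^3 + 2574s^2 + 14058s + 62370)
  s^4 + 13s^3 + 91s^2 + 395s + 700 = ((1/198)s)(198s^3 + 2574s^2 + 14058s + 62370) + (20s^2 + 80s + 700)
  198s^3 + 2574s^2 + 14058s + 62370 = ((99/10)s + 891/10)(20s^2 + 80s + 700) + (0)
Last nonzero remainder: 20s^2 + 80s + 700. Dividing through by 20 gives the monic gcd s^2 + 4s + 35.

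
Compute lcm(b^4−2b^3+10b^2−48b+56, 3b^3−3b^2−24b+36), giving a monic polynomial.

b^5+b^4+4b^3−18b^2−88b+168

By polynomial division,
  b^4−2b^3+10b^2−48b+56 = ((1/3)b−1/3)(3b^3−3b^2−24b+36) + (17b^2−68b+68)
  3b^3−3b^2−24b+36 = ((3/17)b+9/17)(17b^2−68b+68) + (0)
Last nonzero remainder: 17b^2−68b+68. Dividing through by 17 gives the monic gcd b^2−4b+4.
Then lcm(f, g) = f·g / gcd(f, g); expanding and making the result monic gives the answer.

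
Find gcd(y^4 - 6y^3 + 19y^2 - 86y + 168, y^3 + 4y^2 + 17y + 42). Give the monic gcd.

y^2 + y + 14

Euclidean algorithm in ℚ[y]:
  y^4 - 6y^3 + 19y^2 - 86y + 168 = (y - 10)(y^3 + 4y^2 + 17y + 42) + (42y^2 + 42y + 588)
  y^3 + 4y^2 + 17y + 42 = ((1/42)y + 1/14)(42y^2 + 42y + 588) + (0)
Last nonzero remainder: 42y^2 + 42y + 588. Dividing through by 42 gives the monic gcd y^2 + y + 14.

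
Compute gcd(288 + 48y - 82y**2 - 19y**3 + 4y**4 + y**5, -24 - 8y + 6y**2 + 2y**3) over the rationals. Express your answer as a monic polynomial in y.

Apply the Euclidean algorithm:
  y**5 + 4y**4 - 19y**3 - 82y**2 + 48y + 288 = ((1/2)y**2 + (1/2)y - 9)(2y**3 + 6y**2 - 8y - 24) + (-12y**2 - 12y + 72)
  2y**3 + 6y**2 - 8y - 24 = (-(1/6)y - 1/3)(-12y**2 - 12y + 72) + (0)
Last nonzero remainder: -12y**2 - 12y + 72. Dividing through by -12 gives the monic gcd y**2 + y - 6.

-6 + y + y**2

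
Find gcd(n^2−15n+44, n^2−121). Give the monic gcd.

n−11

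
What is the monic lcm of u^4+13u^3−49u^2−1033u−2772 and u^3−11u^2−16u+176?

u^6−2u^5−200u^4+274u^3+10567u^2−3872u−121968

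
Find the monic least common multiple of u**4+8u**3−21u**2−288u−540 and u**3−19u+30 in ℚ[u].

u**6+3u**5−55u**4−135u**3+774u**2+972u−3240

Repeated division with remainder:
  u**4+8u**3−21u**2−288u−540 = (u+8)(u**3−19u+30) + (−2u**2−166u−780)
  u**3−19u+30 = (−(1/2)u+83/2)(−2u**2−166u−780) + (6480u+32400)
  −2u**2−166u−780 = (−(1/3240)u−13/540)(6480u+32400) + (0)
Last nonzero remainder: 6480u+32400. Dividing through by 6480 gives the monic gcd u+5.
Then lcm(f, g) = f·g / gcd(f, g); expanding and making the result monic gives the answer.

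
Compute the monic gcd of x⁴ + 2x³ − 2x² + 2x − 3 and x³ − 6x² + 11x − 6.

Apply the Euclidean algorithm:
  x⁴ + 2x³ − 2x² + 2x − 3 = (x + 8)(x³ − 6x² + 11x − 6) + (35x² − 80x + 45)
  x³ − 6x² + 11x − 6 = ((1/35)x − 26/245)(35x² − 80x + 45) + ((60/49)x − 60/49)
  35x² − 80x + 45 = ((343/12)x − 147/4)((60/49)x − 60/49) + (0)
Last nonzero remainder: (60/49)x − 60/49. Dividing through by 60/49 gives the monic gcd x − 1.

x − 1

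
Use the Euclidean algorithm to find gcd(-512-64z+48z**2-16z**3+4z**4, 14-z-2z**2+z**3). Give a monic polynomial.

2+z

By polynomial division,
  4z**4-16z**3+48z**2-64z-512 = (4z-8)(z**3-2z**2-z+14) + (36z**2-128z-400)
  z**3-2z**2-z+14 = ((1/36)z+7/162)(36z**2-128z-400) + ((1267/81)z+2534/81)
  36z**2-128z-400 = ((2916/1267)z-16200/1267)((1267/81)z+2534/81) + (0)
Last nonzero remainder: (1267/81)z+2534/81. Dividing through by 1267/81 gives the monic gcd z+2.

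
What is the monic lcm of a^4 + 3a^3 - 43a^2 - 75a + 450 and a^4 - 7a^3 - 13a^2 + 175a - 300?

a^5 - a^4 - 55a^3 + 97a^2 + 750a - 1800

Apply the Euclidean algorithm:
  a^4 + 3a^3 - 43a^2 - 75a + 450 = (a^4 - 7a^3 - 13a^2 + 175a - 300) + (10a^3 - 30a^2 - 250a + 750)
  a^4 - 7a^3 - 13a^2 + 175a - 300 = ((1/10)a - 2/5)(10a^3 - 30a^2 - 250a + 750) + (0)
Last nonzero remainder: 10a^3 - 30a^2 - 250a + 750. Dividing through by 10 gives the monic gcd a^3 - 3a^2 - 25a + 75.
Then lcm(f, g) = f·g / gcd(f, g); expanding and making the result monic gives the answer.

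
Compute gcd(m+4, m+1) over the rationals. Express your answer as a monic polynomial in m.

1

Apply the Euclidean algorithm:
  m+4 = (m+1) + (3)
  m+1 = ((1/3)m+1/3)(3) + (0)
The last nonzero remainder is the constant 3, so the polynomials are coprime and gcd = 1.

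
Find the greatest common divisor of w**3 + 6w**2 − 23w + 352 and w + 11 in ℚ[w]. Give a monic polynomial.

w + 11

Repeated division with remainder:
  w**3 + 6w**2 − 23w + 352 = (w**2 − 5w + 32)(w + 11) + (0)
The last nonzero remainder w + 11 is already monic.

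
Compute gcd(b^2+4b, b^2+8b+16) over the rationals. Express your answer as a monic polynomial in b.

b+4

By polynomial division,
  b^2+4b = (b^2+8b+16) + (-4b-16)
  b^2+8b+16 = (-(1/4)b-1)(-4b-16) + (0)
Last nonzero remainder: -4b-16. Dividing through by -4 gives the monic gcd b+4.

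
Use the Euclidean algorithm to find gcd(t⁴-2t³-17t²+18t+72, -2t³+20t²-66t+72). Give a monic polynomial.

t²-7t+12

Apply the Euclidean algorithm:
  t⁴-2t³-17t²+18t+72 = (-(1/2)t-4)(-2t³+20t²-66t+72) + (30t²-210t+360)
  -2t³+20t²-66t+72 = (-(1/15)t+1/5)(30t²-210t+360) + (0)
Last nonzero remainder: 30t²-210t+360. Dividing through by 30 gives the monic gcd t²-7t+12.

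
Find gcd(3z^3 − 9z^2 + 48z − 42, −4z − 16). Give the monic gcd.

By polynomial division,
  3z^3 − 9z^2 + 48z − 42 = (−(3/4)z^2 + (21/4)z − 33)(−4z − 16) + (−570)
  −4z − 16 = ((2/285)z + 8/285)(−570) + (0)
The last nonzero remainder is the constant −570, so the polynomials are coprime and gcd = 1.

1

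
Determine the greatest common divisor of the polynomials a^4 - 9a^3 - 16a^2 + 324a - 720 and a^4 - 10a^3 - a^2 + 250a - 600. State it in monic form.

Euclidean algorithm in ℚ[a]:
  a^4 - 9a^3 - 16a^2 + 324a - 720 = (a^4 - 10a^3 - a^2 + 250a - 600) + (a^3 - 15a^2 + 74a - 120)
  a^4 - 10a^3 - a^2 + 250a - 600 = (a + 5)(a^3 - 15a^2 + 74a - 120) + (0)
The last nonzero remainder a^3 - 15a^2 + 74a - 120 is already monic.

a^3 - 15a^2 + 74a - 120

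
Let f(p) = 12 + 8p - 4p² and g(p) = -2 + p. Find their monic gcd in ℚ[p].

1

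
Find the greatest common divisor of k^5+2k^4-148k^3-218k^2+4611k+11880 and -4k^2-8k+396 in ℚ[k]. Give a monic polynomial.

k^2+2k-99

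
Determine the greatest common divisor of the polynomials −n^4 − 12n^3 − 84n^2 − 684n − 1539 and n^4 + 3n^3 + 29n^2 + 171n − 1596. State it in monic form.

Apply the Euclidean algorithm:
  −n^4 − 12n^3 − 84n^2 − 684n − 1539 = (−1)(n^4 + 3n^3 + 29n^2 + 171n − 1596) + (−9n^3 − 55n^2 − 513n − 3135)
  n^4 + 3n^3 + 29n^2 + 171n − 1596 = (−(1/9)n + 28/81)(−9n^3 − 55n^2 − 513n − 3135) + (−(728/81)n^2 − 13832/27)
  −9n^3 − 55n^2 − 513n − 3135 = ((729/728)n + 4455/728)(−(728/81)n^2 − 13832/27) + (0)
Last nonzero remainder: −(728/81)n^2 − 13832/27. Dividing through by −728/81 gives the monic gcd n^2 + 57.

n^2 + 57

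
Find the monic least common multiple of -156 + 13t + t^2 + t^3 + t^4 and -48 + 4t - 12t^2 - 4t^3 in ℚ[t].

By polynomial division,
  t^4 + t^3 + t^2 + 13t - 156 = (-(1/4)t + 1/2)(-4t^3 - 12t^2 + 4t - 48) + (8t^2 - t - 132)
  -4t^3 - 12t^2 + 4t - 48 = (-(1/2)t - 25/16)(8t^2 - t - 132) + (-(1017/16)t - 1017/4)
  8t^2 - t - 132 = (-(128/1017)t + 176/339)(-(1017/16)t - 1017/4) + (0)
Last nonzero remainder: -(1017/16)t - 1017/4. Dividing through by -1017/16 gives the monic gcd t + 4.
Then lcm(f, g) = f·g / gcd(f, g); expanding and making the result monic gives the answer.

-468 + 195t - 166t^2 + 15t^3 + 3t^4 + t^6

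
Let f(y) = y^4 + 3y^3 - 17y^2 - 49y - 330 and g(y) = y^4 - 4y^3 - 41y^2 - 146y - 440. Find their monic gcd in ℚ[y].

y^2 + 2y + 11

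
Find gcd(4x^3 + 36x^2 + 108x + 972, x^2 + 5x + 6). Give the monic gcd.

1

By polynomial division,
  4x^3 + 36x^2 + 108x + 972 = (4x + 16)(x^2 + 5x + 6) + (4x + 876)
  x^2 + 5x + 6 = ((1/4)x - 107/2)(4x + 876) + (46872)
  4x + 876 = ((1/11718)x + 73/3906)(46872) + (0)
The last nonzero remainder is the constant 46872, so the polynomials are coprime and gcd = 1.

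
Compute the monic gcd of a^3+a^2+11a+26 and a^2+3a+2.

a+2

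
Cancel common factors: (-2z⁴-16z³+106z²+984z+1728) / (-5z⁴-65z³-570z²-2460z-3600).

Euclidean algorithm in ℚ[z]:
  -2z⁴-16z³+106z²+984z+1728 = (2/5)(-5z⁴-65z³-570z²-2460z-3600) + (10z³+334z²+1968z+3168)
  -5z⁴-65z³-570z²-2460z-3600 = (-(1/2)z+51/5)(10z³+334z²+1968z+3168) + (-(14964/5)z²-(104748/5)z-179568/5)
  10z³+334z²+1968z+3168 = (-(25/7482)z-110/1247)(-(14964/5)z²-(104748/5)z-179568/5) + (0)
Last nonzero remainder: -(14964/5)z²-(104748/5)z-179568/5. Dividing through by -14964/5 gives the monic gcd z²+7z+12.
Cancel z²+7z+12 from numerator and denominator to get the reduced form.

(2z²+2z-144)/(5z²+30z+300)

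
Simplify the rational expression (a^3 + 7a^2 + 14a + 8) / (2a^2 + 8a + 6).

(a^2 + 6a + 8)/(2a + 6)

Apply the Euclidean algorithm:
  a^3 + 7a^2 + 14a + 8 = ((1/2)a + 3/2)(2a^2 + 8a + 6) + (-a - 1)
  2a^2 + 8a + 6 = (-2a - 6)(-a - 1) + (0)
Last nonzero remainder: -a - 1. Dividing through by -1 gives the monic gcd a + 1.
Cancel a + 1 from numerator and denominator to get the reduced form.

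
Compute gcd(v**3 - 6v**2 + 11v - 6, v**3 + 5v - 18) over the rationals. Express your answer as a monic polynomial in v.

v - 2

Repeated division with remainder:
  v**3 - 6v**2 + 11v - 6 = (v**3 + 5v - 18) + (-6v**2 + 6v + 12)
  v**3 + 5v - 18 = (-(1/6)v - 1/6)(-6v**2 + 6v + 12) + (8v - 16)
  -6v**2 + 6v + 12 = (-(3/4)v - 3/4)(8v - 16) + (0)
Last nonzero remainder: 8v - 16. Dividing through by 8 gives the monic gcd v - 2.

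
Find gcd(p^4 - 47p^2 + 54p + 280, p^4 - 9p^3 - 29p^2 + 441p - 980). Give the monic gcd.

p^3 - 2p^2 - 43p + 140

By polynomial division,
  p^4 - 47p^2 + 54p + 280 = (p^4 - 9p^3 - 29p^2 + 441p - 980) + (9p^3 - 18p^2 - 387p + 1260)
  p^4 - 9p^3 - 29p^2 + 441p - 980 = ((1/9)p - 7/9)(9p^3 - 18p^2 - 387p + 1260) + (0)
Last nonzero remainder: 9p^3 - 18p^2 - 387p + 1260. Dividing through by 9 gives the monic gcd p^3 - 2p^2 - 43p + 140.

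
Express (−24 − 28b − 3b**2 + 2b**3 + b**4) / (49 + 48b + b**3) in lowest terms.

(−24 − 4b + b**2 + b**3)/(49 − b + b**2)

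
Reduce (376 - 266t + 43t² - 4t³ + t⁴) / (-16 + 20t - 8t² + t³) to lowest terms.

(47 + 2t + t²)/(-2 + t)

Repeated division with remainder:
  t⁴ - 4t³ + 43t² - 266t + 376 = (t + 4)(t³ - 8t² + 20t - 16) + (55t² - 330t + 440)
  t³ - 8t² + 20t - 16 = ((1/55)t - 2/55)(55t² - 330t + 440) + (0)
Last nonzero remainder: 55t² - 330t + 440. Dividing through by 55 gives the monic gcd t² - 6t + 8.
Cancel t² - 6t + 8 from numerator and denominator to get the reduced form.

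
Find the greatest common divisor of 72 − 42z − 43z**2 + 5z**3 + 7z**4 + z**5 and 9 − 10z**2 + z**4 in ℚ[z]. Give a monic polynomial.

Repeated division with remainder:
  z**5 + 7z**4 + 5z**3 − 43z**2 − 42z + 72 = (z + 7)(z**4 − 10z**2 + 9) + (15z**3 + 27z**2 − 51z + 9)
  z**4 − 10z**2 + 9 = ((1/15)z − 3/25)(15z**3 + 27z**2 − 51z + 9) + (−(84/25)z**2 − (168/25)z + 252/25)
  15z**3 + 27z**2 − 51z + 9 = (−(125/28)z + 25/28)(−(84/25)z**2 − (168/25)z + 252/25) + (0)
Last nonzero remainder: −(84/25)z**2 − (168/25)z + 252/25. Dividing through by −84/25 gives the monic gcd z**2 + 2z − 3.

−3 + 2z + z**2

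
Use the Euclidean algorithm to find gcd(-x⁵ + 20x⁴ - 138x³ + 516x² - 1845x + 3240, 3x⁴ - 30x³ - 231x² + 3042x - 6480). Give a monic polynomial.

x³ - 20x² + 123x - 216

Euclidean algorithm in ℚ[x]:
  -x⁵ + 20x⁴ - 138x³ + 516x² - 1845x + 3240 = (-(1/3)x + 10/3)(3x⁴ - 30x³ - 231x² + 3042x - 6480) + (-115x³ + 2300x² - 14145x + 24840)
  3x⁴ - 30x³ - 231x² + 3042x - 6480 = (-(3/115)x - 6/23)(-115x³ + 2300x² - 14145x + 24840) + (0)
Last nonzero remainder: -115x³ + 2300x² - 14145x + 24840. Dividing through by -115 gives the monic gcd x³ - 20x² + 123x - 216.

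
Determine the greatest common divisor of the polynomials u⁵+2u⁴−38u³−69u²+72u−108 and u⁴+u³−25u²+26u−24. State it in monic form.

u³+5u²−5u+6

Euclidean algorithm in ℚ[u]:
  u⁵+2u⁴−38u³−69u²+72u−108 = (u+1)(u⁴+u³−25u²+26u−24) + (−14u³−70u²+70u−84)
  u⁴+u³−25u²+26u−24 = (−(1/14)u+2/7)(−14u³−70u²+70u−84) + (0)
Last nonzero remainder: −14u³−70u²+70u−84. Dividing through by −14 gives the monic gcd u³+5u²−5u+6.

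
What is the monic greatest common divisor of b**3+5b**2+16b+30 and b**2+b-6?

b+3

Euclidean algorithm in ℚ[b]:
  b**3+5b**2+16b+30 = (b+4)(b**2+b-6) + (18b+54)
  b**2+b-6 = ((1/18)b-1/9)(18b+54) + (0)
Last nonzero remainder: 18b+54. Dividing through by 18 gives the monic gcd b+3.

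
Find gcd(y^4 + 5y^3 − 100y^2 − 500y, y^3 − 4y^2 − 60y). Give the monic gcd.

y^2 − 10y

Euclidean algorithm in ℚ[y]:
  y^4 + 5y^3 − 100y^2 − 500y = (y + 9)(y^3 − 4y^2 − 60y) + (−4y^2 + 40y)
  y^3 − 4y^2 − 60y = (−(1/4)y − 3/2)(−4y^2 + 40y) + (0)
Last nonzero remainder: −4y^2 + 40y. Dividing through by −4 gives the monic gcd y^2 − 10y.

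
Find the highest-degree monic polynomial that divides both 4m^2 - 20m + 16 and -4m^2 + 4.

By polynomial division,
  4m^2 - 20m + 16 = (-1)(-4m^2 + 4) + (-20m + 20)
  -4m^2 + 4 = ((1/5)m + 1/5)(-20m + 20) + (0)
Last nonzero remainder: -20m + 20. Dividing through by -20 gives the monic gcd m - 1.

m - 1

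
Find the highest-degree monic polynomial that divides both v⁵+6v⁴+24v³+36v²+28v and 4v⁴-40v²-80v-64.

v²+2v+2

Apply the Euclidean algorithm:
  v⁵+6v⁴+24v³+36v²+28v = ((1/4)v+3/2)(4v⁴-40v²-80v-64) + (34v³+116v²+164v+96)
  4v⁴-40v²-80v-64 = ((2/17)v-116/289)(34v³+116v²+164v+96) + (-(3680/289)v²-(7360/289)v-7360/289)
  34v³+116v²+164v+96 = (-(4913/1840)v-867/230)(-(3680/289)v²-(7360/289)v-7360/289) + (0)
Last nonzero remainder: -(3680/289)v²-(7360/289)v-7360/289. Dividing through by -3680/289 gives the monic gcd v²+2v+2.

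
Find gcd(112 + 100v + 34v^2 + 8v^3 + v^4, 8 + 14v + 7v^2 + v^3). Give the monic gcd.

8 + 6v + v^2

Apply the Euclidean algorithm:
  v^4 + 8v^3 + 34v^2 + 100v + 112 = (v + 1)(v^3 + 7v^2 + 14v + 8) + (13v^2 + 78v + 104)
  v^3 + 7v^2 + 14v + 8 = ((1/13)v + 1/13)(13v^2 + 78v + 104) + (0)
Last nonzero remainder: 13v^2 + 78v + 104. Dividing through by 13 gives the monic gcd v^2 + 6v + 8.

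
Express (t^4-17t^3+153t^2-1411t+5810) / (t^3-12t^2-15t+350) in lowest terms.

(t^2+83)/(t+5)

By polynomial division,
  t^4-17t^3+153t^2-1411t+5810 = (t-5)(t^3-12t^2-15t+350) + (108t^2-1836t+7560)
  t^3-12t^2-15t+350 = ((1/108)t+5/108)(108t^2-1836t+7560) + (0)
Last nonzero remainder: 108t^2-1836t+7560. Dividing through by 108 gives the monic gcd t^2-17t+70.
Cancel t^2-17t+70 from numerator and denominator to get the reduced form.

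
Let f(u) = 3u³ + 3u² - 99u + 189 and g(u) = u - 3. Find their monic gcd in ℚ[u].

Repeated division with remainder:
  3u³ + 3u² - 99u + 189 = (3u² + 12u - 63)(u - 3) + (0)
The last nonzero remainder u - 3 is already monic.

u - 3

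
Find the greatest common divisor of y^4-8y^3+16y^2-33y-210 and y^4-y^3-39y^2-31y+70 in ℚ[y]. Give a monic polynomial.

Apply the Euclidean algorithm:
  y^4-8y^3+16y^2-33y-210 = (y^4-y^3-39y^2-31y+70) + (-7y^3+55y^2-2y-280)
  y^4-y^3-39y^2-31y+70 = (-(1/7)y-48/49)(-7y^3+55y^2-2y-280) + ((715/49)y^2-(3575/49)y-1430/7)
  -7y^3+55y^2-2y-280 = (-(343/715)y+196/143)((715/49)y^2-(3575/49)y-1430/7) + (0)
Last nonzero remainder: (715/49)y^2-(3575/49)y-1430/7. Dividing through by 715/49 gives the monic gcd y^2-5y-14.

y^2-5y-14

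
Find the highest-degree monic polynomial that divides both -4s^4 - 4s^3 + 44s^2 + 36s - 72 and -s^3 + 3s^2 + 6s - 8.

s^2 + s - 2

Euclidean algorithm in ℚ[s]:
  -4s^4 - 4s^3 + 44s^2 + 36s - 72 = (4s + 16)(-s^3 + 3s^2 + 6s - 8) + (-28s^2 - 28s + 56)
  -s^3 + 3s^2 + 6s - 8 = ((1/28)s - 1/7)(-28s^2 - 28s + 56) + (0)
Last nonzero remainder: -28s^2 - 28s + 56. Dividing through by -28 gives the monic gcd s^2 + s - 2.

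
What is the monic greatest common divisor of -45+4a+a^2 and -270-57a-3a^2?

By polynomial division,
  a^2+4a-45 = (-1/3)(-3a^2-57a-270) + (-15a-135)
  -3a^2-57a-270 = ((1/5)a+2)(-15a-135) + (0)
Last nonzero remainder: -15a-135. Dividing through by -15 gives the monic gcd a+9.

9+a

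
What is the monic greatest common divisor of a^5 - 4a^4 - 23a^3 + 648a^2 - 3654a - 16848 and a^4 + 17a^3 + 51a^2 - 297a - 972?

Euclidean algorithm in ℚ[a]:
  a^5 - 4a^4 - 23a^3 + 648a^2 - 3654a - 16848 = (a - 21)(a^4 + 17a^3 + 51a^2 - 297a - 972) + (283a^3 + 2016a^2 - 8919a - 37260)
  a^4 + 17a^3 + 51a^2 - 297a - 972 = ((1/283)a + 2795/80089)(283a^3 + 2016a^2 - 8919a - 37260) + ((973896/80089)a^2 + (11686752/80089)a + 26295192/80089)
  283a^3 + 2016a^2 - 8919a - 37260 = ((22665187/973896)a - 9210235/81158)((973896/80089)a^2 + (11686752/80089)a + 26295192/80089) + (0)
Last nonzero remainder: (973896/80089)a^2 + (11686752/80089)a + 26295192/80089. Dividing through by 973896/80089 gives the monic gcd a^2 + 12a + 27.

a^2 + 12a + 27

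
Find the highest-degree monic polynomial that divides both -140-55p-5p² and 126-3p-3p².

7+p

Euclidean algorithm in ℚ[p]:
  -5p²-55p-140 = (5/3)(-3p²-3p+126) + (-50p-350)
  -3p²-3p+126 = ((3/50)p-9/25)(-50p-350) + (0)
Last nonzero remainder: -50p-350. Dividing through by -50 gives the monic gcd p+7.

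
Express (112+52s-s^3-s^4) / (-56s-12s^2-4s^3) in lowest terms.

Apply the Euclidean algorithm:
  -s^4-s^3+52s+112 = ((1/4)s-1/2)(-4s^3-12s^2-56s) + (8s^2+24s+112)
  -4s^3-12s^2-56s = (-(1/2)s)(8s^2+24s+112) + (0)
Last nonzero remainder: 8s^2+24s+112. Dividing through by 8 gives the monic gcd s^2+3s+14.
Cancel s^2+3s+14 from numerator and denominator to get the reduced form.

(-8-2s+s^2)/(4s)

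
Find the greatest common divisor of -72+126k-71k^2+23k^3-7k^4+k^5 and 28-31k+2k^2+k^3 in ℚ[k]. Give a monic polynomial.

By polynomial division,
  k^5-7k^4+23k^3-71k^2+126k-72 = (k^2-9k+72)(k^3+2k^2-31k+28) + (-522k^2+2610k-2088)
  k^3+2k^2-31k+28 = (-(1/522)k-7/522)(-522k^2+2610k-2088) + (0)
Last nonzero remainder: -522k^2+2610k-2088. Dividing through by -522 gives the monic gcd k^2-5k+4.

4-5k+k^2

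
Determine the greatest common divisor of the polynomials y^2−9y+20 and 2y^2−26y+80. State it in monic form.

y−5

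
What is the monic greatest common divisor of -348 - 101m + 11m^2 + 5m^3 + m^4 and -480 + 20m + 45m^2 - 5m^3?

By polynomial division,
  m^4 + 5m^3 + 11m^2 - 101m - 348 = (-(1/5)m - 14/5)(-5m^3 + 45m^2 + 20m - 480) + (141m^2 - 141m - 1692)
  -5m^3 + 45m^2 + 20m - 480 = (-(5/141)m + 40/141)(141m^2 - 141m - 1692) + (0)
Last nonzero remainder: 141m^2 - 141m - 1692. Dividing through by 141 gives the monic gcd m^2 - m - 12.

-12 - m + m^2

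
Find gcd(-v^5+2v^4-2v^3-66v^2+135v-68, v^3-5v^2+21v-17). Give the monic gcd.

Repeated division with remainder:
  -v^5+2v^4-2v^3-66v^2+135v-68 = (-v^2-3v+4)(v^3-5v^2+21v-17) + (0)
The last nonzero remainder v^3-5v^2+21v-17 is already monic.

v^3-5v^2+21v-17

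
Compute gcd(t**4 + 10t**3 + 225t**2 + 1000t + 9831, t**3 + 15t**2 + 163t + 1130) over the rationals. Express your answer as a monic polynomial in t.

t**2 + 5t + 113

By polynomial division,
  t**4 + 10t**3 + 225t**2 + 1000t + 9831 = (t - 5)(t**3 + 15t**2 + 163t + 1130) + (137t**2 + 685t + 15481)
  t**3 + 15t**2 + 163t + 1130 = ((1/137)t + 10/137)(137t**2 + 685t + 15481) + (0)
Last nonzero remainder: 137t**2 + 685t + 15481. Dividing through by 137 gives the monic gcd t**2 + 5t + 113.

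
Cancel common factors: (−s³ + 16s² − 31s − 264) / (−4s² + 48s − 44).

(s² − 5s − 24)/(4s − 4)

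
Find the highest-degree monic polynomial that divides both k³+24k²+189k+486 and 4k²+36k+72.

k+6

Apply the Euclidean algorithm:
  k³+24k²+189k+486 = ((1/4)k+15/4)(4k²+36k+72) + (36k+216)
  4k²+36k+72 = ((1/9)k+1/3)(36k+216) + (0)
Last nonzero remainder: 36k+216. Dividing through by 36 gives the monic gcd k+6.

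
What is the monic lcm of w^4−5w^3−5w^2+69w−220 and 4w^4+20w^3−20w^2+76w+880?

w^5−30w^3+44w^2+125w−1100

By polynomial division,
  w^4−5w^3−5w^2+69w−220 = (1/4)(4w^4+20w^3−20w^2+76w+880) + (−10w^3+50w−440)
  4w^4+20w^3−20w^2+76w+880 = (−(2/5)w−2)(−10w^3+50w−440) + (0)
Last nonzero remainder: −10w^3+50w−440. Dividing through by −10 gives the monic gcd w^3−5w+44.
Then lcm(f, g) = f·g / gcd(f, g); expanding and making the result monic gives the answer.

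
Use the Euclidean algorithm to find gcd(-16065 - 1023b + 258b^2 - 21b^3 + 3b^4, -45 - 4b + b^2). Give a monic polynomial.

-45 - 4b + b^2

Apply the Euclidean algorithm:
  3b^4 - 21b^3 + 258b^2 - 1023b - 16065 = (3b^2 - 9b + 357)(b^2 - 4b - 45) + (0)
The last nonzero remainder b^2 - 4b - 45 is already monic.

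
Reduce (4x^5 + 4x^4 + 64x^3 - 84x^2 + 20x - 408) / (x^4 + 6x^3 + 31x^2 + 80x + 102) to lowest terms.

Euclidean algorithm in ℚ[x]:
  4x^5 + 4x^4 + 64x^3 - 84x^2 + 20x - 408 = (4x - 20)(x^4 + 6x^3 + 31x^2 + 80x + 102) + (60x^3 + 216x^2 + 1212x + 1632)
  x^4 + 6x^3 + 31x^2 + 80x + 102 = ((1/60)x + 1/25)(60x^3 + 216x^2 + 1212x + 1632) + ((54/25)x^2 + (108/25)x + 918/25)
  60x^3 + 216x^2 + 1212x + 1632 = ((250/9)x + 400/9)((54/25)x^2 + (108/25)x + 918/25) + (0)
Last nonzero remainder: (54/25)x^2 + (108/25)x + 918/25. Dividing through by 54/25 gives the monic gcd x^2 + 2x + 17.
Cancel x^2 + 2x + 17 from numerator and denominator to get the reduced form.

(4x^3 - 4x^2 + 4x - 24)/(x^2 + 4x + 6)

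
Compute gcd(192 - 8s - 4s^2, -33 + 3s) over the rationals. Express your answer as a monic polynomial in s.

By polynomial division,
  -4s^2 - 8s + 192 = (-(4/3)s - 52/3)(3s - 33) + (-380)
  3s - 33 = (-(3/380)s + 33/380)(-380) + (0)
The last nonzero remainder is the constant -380, so the polynomials are coprime and gcd = 1.

1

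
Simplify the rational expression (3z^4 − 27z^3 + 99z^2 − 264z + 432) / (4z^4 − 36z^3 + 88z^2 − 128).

Euclidean algorithm in ℚ[z]:
  3z^4 − 27z^3 + 99z^2 − 264z + 432 = (3/4)(4z^4 − 36z^3 + 88z^2 − 128) + (33z^2 − 264z + 528)
  4z^4 − 36z^3 + 88z^2 − 128 = ((4/33)z^2 − (4/33)z − 8/33)(33z^2 − 264z + 528) + (0)
Last nonzero remainder: 33z^2 − 264z + 528. Dividing through by 33 gives the monic gcd z^2 − 8z + 16.
Cancel z^2 − 8z + 16 from numerator and denominator to get the reduced form.

(3z^2 − 3z + 27)/(4z^2 − 4z − 8)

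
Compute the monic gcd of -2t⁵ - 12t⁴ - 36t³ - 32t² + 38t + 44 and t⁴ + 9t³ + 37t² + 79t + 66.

Euclidean algorithm in ℚ[t]:
  -2t⁵ - 12t⁴ - 36t³ - 32t² + 38t + 44 = (-2t + 6)(t⁴ + 9t³ + 37t² + 79t + 66) + (-16t³ - 96t² - 304t - 352)
  t⁴ + 9t³ + 37t² + 79t + 66 = (-(1/16)t - 3/16)(-16t³ - 96t² - 304t - 352) + (0)
Last nonzero remainder: -16t³ - 96t² - 304t - 352. Dividing through by -16 gives the monic gcd t³ + 6t² + 19t + 22.

t³ + 6t² + 19t + 22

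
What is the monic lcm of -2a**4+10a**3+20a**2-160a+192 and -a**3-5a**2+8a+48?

a**5-a**4-30a**3+40a**2+224a-384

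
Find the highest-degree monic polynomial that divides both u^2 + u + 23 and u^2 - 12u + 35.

1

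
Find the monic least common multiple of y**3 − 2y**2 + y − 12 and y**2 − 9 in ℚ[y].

y**4 + y**3 − 5y**2 − 9y − 36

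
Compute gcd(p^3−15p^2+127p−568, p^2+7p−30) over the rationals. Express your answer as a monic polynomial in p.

1

Euclidean algorithm in ℚ[p]:
  p^3−15p^2+127p−568 = (p−22)(p^2+7p−30) + (311p−1228)
  p^2+7p−30 = ((1/311)p+3405/96721)(311p−1228) + (1279710/96721)
  311p−1228 = ((30080231/1279710)p−59386694/639855)(1279710/96721) + (0)
The last nonzero remainder is the constant 1279710/96721, so the polynomials are coprime and gcd = 1.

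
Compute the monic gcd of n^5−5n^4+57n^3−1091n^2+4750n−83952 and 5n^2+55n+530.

Apply the Euclidean algorithm:
  n^5−5n^4+57n^3−1091n^2+4750n−83952 = ((1/5)n^3−(16/5)n^2+(127/5)n−792/5)(5n^2+55n+530) + (0)
Last nonzero remainder: 5n^2+55n+530. Dividing through by 5 gives the monic gcd n^2+11n+106.

n^2+11n+106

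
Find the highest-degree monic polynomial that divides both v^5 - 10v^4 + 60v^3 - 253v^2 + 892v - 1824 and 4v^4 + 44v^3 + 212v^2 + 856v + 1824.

v^2 + v + 19

By polynomial division,
  v^5 - 10v^4 + 60v^3 - 253v^2 + 892v - 1824 = ((1/4)v - 21/4)(4v^4 + 44v^3 + 212v^2 + 856v + 1824) + (238v^3 + 646v^2 + 4930v + 7752)
  4v^4 + 44v^3 + 212v^2 + 856v + 1824 = ((2/119)v + 116/833)(238v^3 + 646v^2 + 4930v + 7752) + ((1920/49)v^2 + (1920/49)v + 36480/49)
  238v^3 + 646v^2 + 4930v + 7752 = ((5831/960)v + 833/80)((1920/49)v^2 + (1920/49)v + 36480/49) + (0)
Last nonzero remainder: (1920/49)v^2 + (1920/49)v + 36480/49. Dividing through by 1920/49 gives the monic gcd v^2 + v + 19.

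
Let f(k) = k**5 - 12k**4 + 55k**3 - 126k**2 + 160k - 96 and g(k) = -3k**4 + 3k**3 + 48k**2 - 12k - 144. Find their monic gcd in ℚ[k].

Repeated division with remainder:
  k**5 - 12k**4 + 55k**3 - 126k**2 + 160k - 96 = (-(1/3)k + 11/3)(-3k**4 + 3k**3 + 48k**2 - 12k - 144) + (60k**3 - 306k**2 + 156k + 432)
  -3k**4 + 3k**3 + 48k**2 - 12k - 144 = (-(1/20)k - 41/200)(60k**3 - 306k**2 + 156k + 432) + (-(693/100)k**2 + (2079/50)k - 1386/25)
  60k**3 - 306k**2 + 156k + 432 = (-(2000/231)k - 600/77)(-(693/100)k**2 + (2079/50)k - 1386/25) + (0)
Last nonzero remainder: -(693/100)k**2 + (2079/50)k - 1386/25. Dividing through by -693/100 gives the monic gcd k**2 - 6k + 8.

k**2 - 6k + 8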